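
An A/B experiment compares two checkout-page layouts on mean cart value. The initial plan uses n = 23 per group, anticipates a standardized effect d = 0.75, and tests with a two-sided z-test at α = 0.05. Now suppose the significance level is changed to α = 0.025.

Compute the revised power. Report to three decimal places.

Power ≈ 0.619

δ = d·√(n/2) = 0.75 × √(23/2) = 2.5434 (unchanged). New critical value: z_{0.0125} = 2.241.
Revised power = Φ(δ − 2.241) + Φ(−δ − 2.241) = Φ(0.302) + Φ(-4.785) = 0.6187 + 0.0000 = 0.6187.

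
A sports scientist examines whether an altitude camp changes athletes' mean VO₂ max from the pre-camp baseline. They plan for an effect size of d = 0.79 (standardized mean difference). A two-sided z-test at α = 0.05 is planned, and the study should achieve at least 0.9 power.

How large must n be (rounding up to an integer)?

Set Φ(δ − 1.960) = 0.9; then δ − 1.960 = Φ⁻¹(0.9) = 1.282, giving δ = 3.242.
(For δ > 0 the lower-tail rejection region contributes negligibly to power, so the one-term inversion is standard.)
δ = d·√n ⇒ n = (δ/d)² = (3.242 / 0.79)² = 16.84.
Round up to the next whole unit.

n = 17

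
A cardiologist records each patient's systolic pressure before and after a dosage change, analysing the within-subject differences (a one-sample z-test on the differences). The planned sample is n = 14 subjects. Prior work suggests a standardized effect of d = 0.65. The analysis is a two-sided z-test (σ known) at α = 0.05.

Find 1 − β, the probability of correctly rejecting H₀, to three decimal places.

Noncentrality parameter: δ = d·√n = 0.65 × √14 = 2.4321
Two-sided α = 0.05 → critical value z_{0.025} = 1.960.
Power = Φ(δ − 1.960) + Φ(−δ − 1.960) = Φ(0.472) + Φ(-4.392) = 0.6816 + 0.0000 = 0.6816.

Power ≈ 0.682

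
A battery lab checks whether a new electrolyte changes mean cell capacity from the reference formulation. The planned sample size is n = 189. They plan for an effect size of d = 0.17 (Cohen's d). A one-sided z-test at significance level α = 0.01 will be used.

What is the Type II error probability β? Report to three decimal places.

β ≈ 0.496

Noncentrality parameter: δ = d·√n = 0.17 × √189 = 2.3371
Critical value for a one-sided test at α = 0.01: z_α = 2.326.
Power = P(Z > 2.326 − δ) = Φ(0.011) = 0.5043.
Type II error: β = 1 − power = 1 − 0.5043 = 0.4957.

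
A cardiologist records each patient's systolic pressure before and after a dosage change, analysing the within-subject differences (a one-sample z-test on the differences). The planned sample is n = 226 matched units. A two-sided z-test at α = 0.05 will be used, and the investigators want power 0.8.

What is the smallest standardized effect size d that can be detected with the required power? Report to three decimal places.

d ≈ 0.186

Required noncentrality: δ = z_{0.025} + z_{0.20} = 1.960 + 0.842 = 2.802.
(Lower-tail contribution to power is negligible for δ > 0.)
δ = d·√n ⇒ d = δ/√n = 2.802/√226 = 0.1864.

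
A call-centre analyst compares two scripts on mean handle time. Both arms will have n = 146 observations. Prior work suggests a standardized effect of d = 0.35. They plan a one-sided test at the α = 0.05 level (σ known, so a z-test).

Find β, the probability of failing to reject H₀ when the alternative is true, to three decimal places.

Noncentrality parameter: δ = d·√(n/2) = 0.35 × √(146/2) = 2.9904
One-sided α = 0.05 → critical value z_{0.05} = 1.645.
Power = Φ(δ − 1.645) = Φ(1.346) = 0.9108.
Type II error: β = 1 − power = 1 − 0.9108 = 0.0892.

β ≈ 0.089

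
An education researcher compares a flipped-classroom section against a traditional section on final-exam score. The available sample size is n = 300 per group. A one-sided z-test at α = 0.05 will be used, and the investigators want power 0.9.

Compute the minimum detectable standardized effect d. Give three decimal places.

d ≈ 0.239

Need Φ(δ − 1.645) = 0.9, so δ = 1.645 + 1.282 = 2.926.
δ = d·√(n/2) ⇒ d = δ/√(n/2) = 2.926/√(300/2) = 0.2389.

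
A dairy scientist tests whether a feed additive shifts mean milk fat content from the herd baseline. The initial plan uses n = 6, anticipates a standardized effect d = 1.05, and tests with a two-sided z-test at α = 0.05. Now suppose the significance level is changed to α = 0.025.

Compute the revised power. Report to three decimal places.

δ = d·√n = 1.05 × √6 = 2.5720 (unchanged). New critical value: z_{0.0125} = 2.241.
Revised power = Φ(δ − 2.241) + Φ(−δ − 2.241) = Φ(0.331) + Φ(-4.813) = 0.6295 + 0.0000 = 0.6295.

Power ≈ 0.630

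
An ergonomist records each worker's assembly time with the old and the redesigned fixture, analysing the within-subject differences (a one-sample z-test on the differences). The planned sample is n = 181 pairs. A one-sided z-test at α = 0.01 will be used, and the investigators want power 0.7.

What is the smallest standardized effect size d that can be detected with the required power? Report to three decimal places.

Need Φ(δ − 2.326) = 0.7, so δ = 2.326 + 0.524 = 2.851.
δ = d·√n ⇒ d = δ/√n = 2.851/√181 = 0.2119.

d ≈ 0.212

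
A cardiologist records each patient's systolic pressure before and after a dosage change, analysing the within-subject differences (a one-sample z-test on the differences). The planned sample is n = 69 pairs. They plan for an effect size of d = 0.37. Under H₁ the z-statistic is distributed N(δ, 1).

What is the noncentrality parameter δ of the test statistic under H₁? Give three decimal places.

δ = d·√n = 0.37 × √69 = 3.0735

δ ≈ 3.073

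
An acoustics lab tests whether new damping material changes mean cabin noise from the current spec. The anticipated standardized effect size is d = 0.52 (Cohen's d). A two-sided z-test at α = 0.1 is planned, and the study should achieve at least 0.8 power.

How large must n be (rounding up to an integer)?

For power 0.8 need Φ(δ − z_{0.05}) = 0.8, so δ = z_{0.05} + z_{0.20} = 1.645 + 0.842 = 2.486.
(For δ > 0 the lower-tail rejection region contributes negligibly to power, so the one-term inversion is standard.)
δ = d·√n ⇒ n = (δ/d)² = (2.486 / 0.52)² = 22.86.
Round up to the next whole unit.

n = 23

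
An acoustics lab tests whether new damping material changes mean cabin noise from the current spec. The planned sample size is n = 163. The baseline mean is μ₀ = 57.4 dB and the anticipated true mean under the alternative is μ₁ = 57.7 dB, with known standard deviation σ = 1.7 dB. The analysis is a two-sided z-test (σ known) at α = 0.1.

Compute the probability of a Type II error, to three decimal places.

Standardized effect: d = |μ₁ − μ₀| / σ = |57.7 − 57.4| / 1.7 = 0.1765
Noncentrality parameter: δ = d·√n = 0.1765 × √163 = 2.2530
Critical value for a two-sided test at α = 0.1: z_{α/2} = 1.645.
Power = Φ(δ − 1.645) + Φ(−δ − 1.645) = Φ(0.608) + Φ(-3.898) = 0.7285 + 0.0000 = 0.7285.
Type II error: β = 1 − power = 1 − 0.7285 = 0.2715.

β ≈ 0.271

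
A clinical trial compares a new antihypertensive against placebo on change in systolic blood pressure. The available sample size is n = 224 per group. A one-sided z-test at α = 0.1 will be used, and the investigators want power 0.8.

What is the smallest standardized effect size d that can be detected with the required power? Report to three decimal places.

d ≈ 0.201

Need Φ(δ − 1.282) = 0.8, so δ = 1.282 + 0.842 = 2.123.
δ = d·√(n/2) ⇒ d = δ/√(n/2) = 2.123/√(224/2) = 0.2006.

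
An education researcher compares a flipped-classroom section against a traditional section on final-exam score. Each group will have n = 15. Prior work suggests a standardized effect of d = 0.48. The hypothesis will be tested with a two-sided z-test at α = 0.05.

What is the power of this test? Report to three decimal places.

Power ≈ 0.260

Noncentrality parameter: δ = d·√(n/2) = 0.48 × √(15/2) = 1.3145
Two-sided α = 0.05 → critical value z_{0.025} = 1.960.
Power = Φ(δ − 1.960) + Φ(−δ − 1.960) = Φ(-0.645) + Φ(-3.274) = 0.2593 + 0.0005 = 0.2599.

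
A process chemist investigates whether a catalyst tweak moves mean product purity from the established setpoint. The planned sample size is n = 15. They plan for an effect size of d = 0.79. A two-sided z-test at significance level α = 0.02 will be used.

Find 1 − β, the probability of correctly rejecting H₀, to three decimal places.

Noncentrality parameter: δ = d·√n = 0.79 × √15 = 3.0597
Two-sided α = 0.02 → critical value z_{0.01} = 2.326.
Power = Φ(δ − 2.326) + Φ(−δ − 2.326) = Φ(0.733) + Φ(-5.386) = 0.7683 + 0.0000 = 0.7683.

Power ≈ 0.768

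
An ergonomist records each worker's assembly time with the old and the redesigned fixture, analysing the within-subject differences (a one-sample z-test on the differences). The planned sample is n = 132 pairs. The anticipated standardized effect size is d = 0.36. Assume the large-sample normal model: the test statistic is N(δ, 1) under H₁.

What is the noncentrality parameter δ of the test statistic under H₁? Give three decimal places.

The noncentrality parameter scales effect size by the design's sample-size factor: δ = d·√n = 0.36 × √132 = 4.1361

δ ≈ 4.136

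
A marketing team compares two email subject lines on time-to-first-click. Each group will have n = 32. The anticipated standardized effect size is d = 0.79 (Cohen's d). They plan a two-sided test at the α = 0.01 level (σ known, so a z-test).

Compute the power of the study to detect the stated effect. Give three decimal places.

Power ≈ 0.720

Noncentrality parameter: δ = d·√(n/2) = 0.79 × √(32/2) = 3.1600
Two-sided α = 0.01 → critical value z_{0.005} = 2.576.
Power = Φ(δ − 2.576) + Φ(−δ − 2.576) = Φ(0.584) + Φ(-5.736) = 0.7204 + 0.0000 = 0.7204.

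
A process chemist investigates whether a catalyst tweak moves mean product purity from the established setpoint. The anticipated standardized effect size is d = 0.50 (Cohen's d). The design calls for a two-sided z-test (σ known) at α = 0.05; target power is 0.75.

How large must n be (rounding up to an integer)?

Set Φ(δ − 1.960) = 0.75; then δ − 1.960 = Φ⁻¹(0.75) = 0.674, giving δ = 2.634.
(For δ > 0 the lower-tail rejection region contributes negligibly to power, so the one-term inversion is standard.)
δ = d·√n ⇒ n = (δ/d)² = (2.634 / 0.50)² = 27.76.
Round up to the next whole unit.

n = 28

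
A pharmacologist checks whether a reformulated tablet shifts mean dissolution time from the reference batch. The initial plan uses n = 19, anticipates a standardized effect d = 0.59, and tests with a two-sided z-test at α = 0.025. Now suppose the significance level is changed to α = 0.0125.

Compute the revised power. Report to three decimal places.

δ = d·√n = 0.59 × √19 = 2.5718 (unchanged). New critical value: z_{0.0063} = 2.498.
Revised power = Φ(δ − 2.498) + Φ(−δ − 2.498) = Φ(0.074) + Φ(-5.069) = 0.5295 + 0.0000 = 0.5295.

Power ≈ 0.530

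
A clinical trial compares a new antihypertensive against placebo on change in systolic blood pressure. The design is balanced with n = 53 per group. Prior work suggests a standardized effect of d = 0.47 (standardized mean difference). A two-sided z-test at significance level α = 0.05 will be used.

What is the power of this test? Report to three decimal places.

Noncentrality parameter: δ = d·√(n/2) = 0.47 × √(53/2) = 2.4195
Two-sided α = 0.05 → critical value z_{0.025} = 1.960.
Power = Φ(δ − 1.960) + Φ(−δ − 1.960) = Φ(0.460) + Φ(-4.379) = 0.6771 + 0.0000 = 0.6771.

Power ≈ 0.677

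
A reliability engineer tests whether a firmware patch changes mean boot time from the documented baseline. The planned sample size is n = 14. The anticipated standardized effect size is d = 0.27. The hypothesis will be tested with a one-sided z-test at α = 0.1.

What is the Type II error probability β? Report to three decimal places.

Noncentrality parameter: δ = d·√n = 0.27 × √14 = 1.0102
One-sided α = 0.1 → critical value z_{0.1} = 1.282.
Power = P(Z > 1.282 − δ) = Φ(-0.271) = 0.3931.
Type II error: β = 1 − power = 1 − 0.3931 = 0.6069.

β ≈ 0.607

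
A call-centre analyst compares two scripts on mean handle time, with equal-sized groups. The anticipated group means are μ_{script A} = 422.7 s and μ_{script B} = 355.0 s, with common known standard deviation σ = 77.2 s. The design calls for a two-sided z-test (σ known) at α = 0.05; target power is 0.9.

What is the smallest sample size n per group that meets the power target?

Standardized effect: d = |μ_{script A} − μ_{script B}| / σ = |422.7 − 355.0| / 77.2 = 0.8769
For power 0.9 need Φ(δ − z_{0.025}) = 0.9, so δ = z_{0.025} + z_{0.10} = 1.960 + 1.282 = 3.242.
(For δ > 0 the lower-tail rejection region contributes negligibly to power, so the one-term inversion is standard.)
δ = d·√(n/2) ⇒ n = 2(δ/d)² = 2 × (3.242 / 0.8769)² = 27.33.
Rounding up, n = 28 per group.

n = 28 per group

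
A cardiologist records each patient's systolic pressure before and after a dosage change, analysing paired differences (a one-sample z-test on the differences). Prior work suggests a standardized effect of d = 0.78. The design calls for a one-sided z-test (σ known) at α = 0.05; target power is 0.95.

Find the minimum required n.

n = 18

Set Φ(δ − 1.645) = 0.95; then δ − 1.645 = Φ⁻¹(0.95) = 1.645, giving δ = 3.290.
δ = d·√n ⇒ n = (δ/d)² = (3.290 / 0.78)² = 17.79.
Rounding up, n = 18.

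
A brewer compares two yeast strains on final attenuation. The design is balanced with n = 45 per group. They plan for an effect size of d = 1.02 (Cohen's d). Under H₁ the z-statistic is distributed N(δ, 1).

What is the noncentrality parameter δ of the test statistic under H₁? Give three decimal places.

δ ≈ 4.838

δ = d·√(n/2) = 1.02 × √(45/2) = 4.8383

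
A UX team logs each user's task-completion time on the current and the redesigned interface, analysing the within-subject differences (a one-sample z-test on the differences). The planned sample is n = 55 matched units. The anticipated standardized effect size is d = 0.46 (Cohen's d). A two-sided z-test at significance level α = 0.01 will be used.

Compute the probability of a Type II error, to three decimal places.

Noncentrality parameter: δ = d·√n = 0.46 × √55 = 3.4115
Critical value for a two-sided test at α = 0.01: z_{α/2} = 2.576.
Power = Φ(δ − 2.576) + Φ(−δ − 2.576) = Φ(0.836) + Φ(-5.987) = 0.7983 + 0.0000 = 0.7983.
Type II error: β = 1 − power = 1 − 0.7983 = 0.2017.

β ≈ 0.202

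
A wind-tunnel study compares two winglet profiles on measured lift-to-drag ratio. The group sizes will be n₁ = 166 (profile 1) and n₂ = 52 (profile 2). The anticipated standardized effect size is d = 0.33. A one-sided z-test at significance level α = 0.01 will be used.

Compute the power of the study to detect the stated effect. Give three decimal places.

Power ≈ 0.401

Noncentrality parameter: δ = d / √(1/n₁ + 1/n₂) = 0.33 / √(1/166 + 1/52) = 2.0765
One-sided α = 0.01 → critical value z_{0.01} = 2.326.
Power = P(Z > 2.326 − δ) = Φ(-0.250) = 0.4014.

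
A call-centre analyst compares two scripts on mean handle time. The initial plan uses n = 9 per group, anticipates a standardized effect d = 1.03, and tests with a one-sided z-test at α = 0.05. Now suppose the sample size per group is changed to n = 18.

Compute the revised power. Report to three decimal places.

With n = 18 per group: δ = d·√(n/2) = 1.03 × √(18/2) = 3.0900. Critical value z_{0.05} = 1.645.
Revised power = P(Z > 1.645 − δ) = Φ(1.445) = 0.9258.

Power ≈ 0.926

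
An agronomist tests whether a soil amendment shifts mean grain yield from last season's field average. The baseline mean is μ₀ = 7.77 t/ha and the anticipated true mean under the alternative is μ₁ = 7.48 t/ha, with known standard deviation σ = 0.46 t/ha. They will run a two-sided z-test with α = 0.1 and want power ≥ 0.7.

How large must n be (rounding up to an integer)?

Standardized effect: d = |μ₁ − μ₀| / σ = |7.48 − 7.77| / 0.46 = 0.6304
Set Φ(δ − 1.645) = 0.7; then δ − 1.645 = Φ⁻¹(0.7) = 0.524, giving δ = 2.169.
(The Φ(−δ − z_{α/2}) term is vanishingly small for δ > 0 and is dropped in the standard sample-size formula.)
δ = d·√n ⇒ n = (δ/d)² = (2.169 / 0.6304)² = 11.84.
Rounding up, n = 12.

n = 12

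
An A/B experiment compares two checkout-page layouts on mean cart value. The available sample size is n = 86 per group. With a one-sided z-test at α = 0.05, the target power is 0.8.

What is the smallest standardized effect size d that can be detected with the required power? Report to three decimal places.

Need Φ(δ − 1.645) = 0.8, so δ = 1.645 + 0.842 = 2.486.
δ = d·√(n/2) ⇒ d = δ/√(n/2) = 2.486/√(86/2) = 0.3792.

d ≈ 0.379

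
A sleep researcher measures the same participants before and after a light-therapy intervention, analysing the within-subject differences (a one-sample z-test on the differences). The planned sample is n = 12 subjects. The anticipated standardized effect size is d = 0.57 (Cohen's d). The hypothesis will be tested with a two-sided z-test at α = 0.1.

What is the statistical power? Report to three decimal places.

Power ≈ 0.629

Noncentrality parameter: δ = d·√n = 0.57 × √12 = 1.9745
Critical value for a two-sided test at α = 0.1: z_{α/2} = 1.645.
Power = Φ(δ − 1.645) + Φ(−δ − 1.645) = Φ(0.330) + Φ(-3.619) = 0.6292 + 0.0001 = 0.6293.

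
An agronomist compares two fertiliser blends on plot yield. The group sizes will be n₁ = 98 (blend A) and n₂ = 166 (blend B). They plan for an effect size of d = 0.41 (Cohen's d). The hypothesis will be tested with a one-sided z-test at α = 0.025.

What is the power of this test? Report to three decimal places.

Noncentrality parameter: δ = d / √(1/n₁ + 1/n₂) = 0.41 / √(1/98 + 1/166) = 3.2185
Critical value for a one-sided test at α = 0.025: z_α = 1.960.
Power = P(Z > 1.960 − δ) = Φ(1.259) = 0.8959.

Power ≈ 0.896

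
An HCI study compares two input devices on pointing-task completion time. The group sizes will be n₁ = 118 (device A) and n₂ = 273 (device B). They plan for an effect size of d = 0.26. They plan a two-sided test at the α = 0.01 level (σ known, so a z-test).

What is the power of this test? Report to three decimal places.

Noncentrality parameter: δ = d / √(1/n₁ + 1/n₂) = 0.26 / √(1/118 + 1/273) = 2.3600
Critical value for a two-sided test at α = 0.01: z_{α/2} = 2.576.
Power = Φ(δ − 2.576) + Φ(−δ − 2.576) = Φ(-0.216) + Φ(-4.936) = 0.4146 + 0.0000 = 0.4146.

Power ≈ 0.415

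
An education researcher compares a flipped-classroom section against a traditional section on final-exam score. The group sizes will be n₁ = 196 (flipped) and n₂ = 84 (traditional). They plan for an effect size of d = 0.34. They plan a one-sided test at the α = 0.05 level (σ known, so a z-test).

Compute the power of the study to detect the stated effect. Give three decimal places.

Power ≈ 0.832

Noncentrality parameter: δ = d / √(1/n₁ + 1/n₂) = 0.34 / √(1/196 + 1/84) = 2.6072
Critical value for a one-sided test at α = 0.05: z_α = 1.645.
Power = P(Z > 1.645 − δ) = Φ(0.962) = 0.8321.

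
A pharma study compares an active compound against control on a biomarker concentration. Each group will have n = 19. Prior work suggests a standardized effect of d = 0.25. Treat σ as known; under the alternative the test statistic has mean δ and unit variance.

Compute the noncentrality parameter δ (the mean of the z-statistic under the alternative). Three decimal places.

δ = d·√(n/2) = 0.25 × √(19/2) = 0.7706

δ ≈ 0.771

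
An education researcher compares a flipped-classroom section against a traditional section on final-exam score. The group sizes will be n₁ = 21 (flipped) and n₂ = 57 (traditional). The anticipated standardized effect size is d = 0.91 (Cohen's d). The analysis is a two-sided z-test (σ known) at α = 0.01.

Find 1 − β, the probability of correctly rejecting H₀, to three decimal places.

Noncentrality parameter: δ = d / √(1/n₁ + 1/n₂) = 0.91 / √(1/21 + 1/57) = 3.5648
Critical value for a two-sided test at α = 0.01: z_{α/2} = 2.576.
Power = Φ(δ − 2.576) + Φ(−δ − 2.576) = Φ(0.989) + Φ(-6.141) = 0.8387 + 0.0000 = 0.8387.

Power ≈ 0.839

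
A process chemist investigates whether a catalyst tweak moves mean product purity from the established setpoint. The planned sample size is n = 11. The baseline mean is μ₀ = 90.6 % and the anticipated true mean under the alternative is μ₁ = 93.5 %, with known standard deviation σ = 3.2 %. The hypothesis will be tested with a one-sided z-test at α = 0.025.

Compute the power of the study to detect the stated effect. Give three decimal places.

Power ≈ 0.852

Standardized effect: d = |μ₁ − μ₀| / σ = |93.5 − 90.6| / 3.2 = 0.9062
Noncentrality parameter: δ = d·√n = 0.9062 × √11 = 3.0057
Critical value for a one-sided test at α = 0.025: z_α = 1.960.
Power = Φ(δ − 1.960) = Φ(1.046) = 0.8522.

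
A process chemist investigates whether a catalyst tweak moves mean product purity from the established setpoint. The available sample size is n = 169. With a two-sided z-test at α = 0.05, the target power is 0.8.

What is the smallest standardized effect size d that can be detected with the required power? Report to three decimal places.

d ≈ 0.216

Required noncentrality: δ = z_{0.025} + z_{0.20} = 1.960 + 0.842 = 2.802.
(The second rejection-region term Φ(−δ − z_{α/2}) is negligible and dropped.)
δ = d·√n ⇒ d = δ/√n = 2.802/√169 = 0.2155.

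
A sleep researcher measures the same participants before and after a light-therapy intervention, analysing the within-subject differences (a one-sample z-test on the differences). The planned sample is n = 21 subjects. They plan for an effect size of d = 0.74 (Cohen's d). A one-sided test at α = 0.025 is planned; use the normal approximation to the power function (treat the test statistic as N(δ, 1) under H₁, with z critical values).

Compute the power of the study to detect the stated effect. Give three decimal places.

Noncentrality parameter: δ = d·√n = 0.74 × √21 = 3.3911
Critical value for a one-sided test at α = 0.025: z_α = 1.960.
Power = Φ(δ − 1.960) = Φ(1.431) = 0.9238.

Power ≈ 0.924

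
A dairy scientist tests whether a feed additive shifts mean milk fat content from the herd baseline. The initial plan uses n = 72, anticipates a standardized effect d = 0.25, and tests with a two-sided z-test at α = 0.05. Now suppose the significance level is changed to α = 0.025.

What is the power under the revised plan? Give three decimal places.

Power ≈ 0.452

δ = d·√n = 0.25 × √72 = 2.1213 (unchanged). New critical value: z_{0.0125} = 2.241.
Revised power = Φ(δ − 2.241) + Φ(−δ − 2.241) = Φ(-0.120) + Φ(-4.363) = 0.4522 + 0.0000 = 0.4522.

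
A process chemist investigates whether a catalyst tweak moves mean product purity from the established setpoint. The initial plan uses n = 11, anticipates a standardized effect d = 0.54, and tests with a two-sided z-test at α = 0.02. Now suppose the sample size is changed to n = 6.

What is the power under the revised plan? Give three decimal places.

With n = 6: δ = d·√n = 0.54 × √6 = 1.3227. Critical value z_{0.01} = 2.326.
Revised power = Φ(δ − 2.326) + Φ(−δ − 2.326) = Φ(-1.004) + Φ(-3.649) = 0.1578 + 0.0001 = 0.1579.

Power ≈ 0.158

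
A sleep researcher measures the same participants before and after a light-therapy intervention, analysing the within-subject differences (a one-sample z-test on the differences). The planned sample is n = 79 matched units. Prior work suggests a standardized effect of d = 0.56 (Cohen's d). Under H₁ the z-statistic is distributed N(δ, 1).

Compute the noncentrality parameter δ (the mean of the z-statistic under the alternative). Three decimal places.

δ ≈ 4.977

δ = d·√n = 0.56 × √79 = 4.9774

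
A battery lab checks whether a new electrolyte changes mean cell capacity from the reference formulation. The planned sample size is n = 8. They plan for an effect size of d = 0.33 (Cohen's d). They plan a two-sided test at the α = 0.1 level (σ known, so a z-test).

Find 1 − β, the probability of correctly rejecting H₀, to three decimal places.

Noncentrality parameter: δ = d·√n = 0.33 × √8 = 0.9334
Two-sided α = 0.1 → critical value z_{0.05} = 1.645.
Power = Φ(δ − 1.645) + Φ(−δ − 1.645) = Φ(-0.711) + Φ(-2.578) = 0.2384 + 0.0050 = 0.2434.

Power ≈ 0.243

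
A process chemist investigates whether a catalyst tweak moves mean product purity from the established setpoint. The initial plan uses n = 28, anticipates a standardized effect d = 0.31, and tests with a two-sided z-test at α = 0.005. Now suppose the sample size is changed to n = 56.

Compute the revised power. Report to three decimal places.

Power ≈ 0.313

With n = 56: δ = d·√n = 0.31 × √56 = 2.3198. Critical value z_{0.0025} = 2.807.
Revised power = Φ(δ − 2.807) + Φ(−δ − 2.807) = Φ(-0.487) + Φ(-5.127) = 0.3131 + 0.0000 = 0.3131.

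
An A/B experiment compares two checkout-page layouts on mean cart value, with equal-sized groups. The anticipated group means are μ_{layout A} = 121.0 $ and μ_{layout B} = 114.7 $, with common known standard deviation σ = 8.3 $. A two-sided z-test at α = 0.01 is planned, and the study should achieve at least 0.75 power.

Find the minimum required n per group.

Standardized effect: d = |μ_{layout A} − μ_{layout B}| / σ = |121.0 − 114.7| / 8.3 = 0.7590
For power 0.75 need Φ(δ − z_{0.005}) = 0.75, so δ = z_{0.005} + z_{0.25} = 2.576 + 0.674 = 3.250.
(For δ > 0 the lower-tail rejection region contributes negligibly to power, so the one-term inversion is standard.)
δ = d·√(n/2) ⇒ n = 2(δ/d)² = 2 × (3.250 / 0.7590)² = 36.67.
Round up to the next whole unit.

n = 37 per group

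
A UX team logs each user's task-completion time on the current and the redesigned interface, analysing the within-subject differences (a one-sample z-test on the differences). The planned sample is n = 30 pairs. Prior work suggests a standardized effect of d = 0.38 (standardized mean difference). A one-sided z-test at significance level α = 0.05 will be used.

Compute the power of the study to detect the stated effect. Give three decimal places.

Noncentrality parameter: δ = d·√n = 0.38 × √30 = 2.0813
One-sided α = 0.05 → critical value z_{0.05} = 1.645.
Power = P(Z > 1.645 − δ) = Φ(0.436) = 0.6688.

Power ≈ 0.669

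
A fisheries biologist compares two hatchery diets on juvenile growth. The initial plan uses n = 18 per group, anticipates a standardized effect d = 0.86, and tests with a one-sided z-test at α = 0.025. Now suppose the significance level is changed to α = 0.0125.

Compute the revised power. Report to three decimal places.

Power ≈ 0.633

δ = d·√(n/2) = 0.86 × √(18/2) = 2.5800 (unchanged). New critical value: z_{0.0125} = 2.241.
Revised power = Φ(δ − 2.241) = Φ(0.339) = 0.6325.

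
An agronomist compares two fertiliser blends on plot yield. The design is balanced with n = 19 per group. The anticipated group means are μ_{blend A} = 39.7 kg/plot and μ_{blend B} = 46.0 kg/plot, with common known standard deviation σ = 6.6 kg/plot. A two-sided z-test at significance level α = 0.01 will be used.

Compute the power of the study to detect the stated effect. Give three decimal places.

Power ≈ 0.643

Standardized effect: d = |μ_{blend A} − μ_{blend B}| / σ = |39.7 − 46.0| / 6.6 = 0.9545
Noncentrality parameter: δ = d·√(n/2) = 0.9545 × √(19/2) = 2.9421
Critical value for a two-sided test at α = 0.01: z_{α/2} = 2.576.
Power = Φ(δ − 2.576) + Φ(−δ − 2.576) = Φ(0.366) + Φ(-5.518) = 0.6429 + 0.0000 = 0.6429.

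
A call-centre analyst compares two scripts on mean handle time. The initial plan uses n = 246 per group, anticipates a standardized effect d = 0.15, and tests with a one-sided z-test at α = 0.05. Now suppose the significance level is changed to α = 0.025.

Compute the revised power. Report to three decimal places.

Power ≈ 0.383

δ = d·√(n/2) = 0.15 × √(246/2) = 1.6636 (unchanged). New critical value: z_{0.025} = 1.960.
Revised power = Φ(δ − 1.960) = Φ(-0.296) = 0.3835.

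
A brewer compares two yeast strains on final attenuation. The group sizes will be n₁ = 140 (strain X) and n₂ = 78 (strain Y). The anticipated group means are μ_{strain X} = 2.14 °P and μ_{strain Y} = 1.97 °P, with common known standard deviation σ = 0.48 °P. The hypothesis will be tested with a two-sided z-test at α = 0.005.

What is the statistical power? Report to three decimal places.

Power ≈ 0.382

Standardized effect: d = |μ_{strain X} − μ_{strain Y}| / σ = |2.14 − 1.97| / 0.48 = 0.3542
Noncentrality parameter: δ = d / √(1/n₁ + 1/n₂) = 0.3542 / √(1/140 + 1/78) = 2.5066
Two-sided α = 0.005 → critical value z_{0.0025} = 2.807.
Power = Φ(δ − 2.807) + Φ(−δ − 2.807) = Φ(-0.300) + Φ(-5.314) = 0.3819 + 0.0000 = 0.3819.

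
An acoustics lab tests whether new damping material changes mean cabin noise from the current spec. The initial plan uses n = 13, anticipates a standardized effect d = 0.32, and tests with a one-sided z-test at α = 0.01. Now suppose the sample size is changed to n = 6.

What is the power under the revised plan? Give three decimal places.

Power ≈ 0.061

With n = 6: δ = d·√n = 0.32 × √6 = 0.7838. Critical value z_{0.01} = 2.326.
Revised power = Φ(δ − 2.326) = Φ(-1.543) = 0.0615.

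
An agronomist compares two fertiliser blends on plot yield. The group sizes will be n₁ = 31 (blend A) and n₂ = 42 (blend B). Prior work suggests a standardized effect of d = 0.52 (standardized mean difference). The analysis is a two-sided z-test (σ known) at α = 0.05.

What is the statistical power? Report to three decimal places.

Noncentrality parameter: δ = d / √(1/n₁ + 1/n₂) = 0.52 / √(1/31 + 1/42) = 2.1961
Critical value for a two-sided test at α = 0.05: z_{α/2} = 1.960.
Power = Φ(δ − 1.960) + Φ(−δ − 1.960) = Φ(0.236) + Φ(-4.156) = 0.5933 + 0.0000 = 0.5933.

Power ≈ 0.593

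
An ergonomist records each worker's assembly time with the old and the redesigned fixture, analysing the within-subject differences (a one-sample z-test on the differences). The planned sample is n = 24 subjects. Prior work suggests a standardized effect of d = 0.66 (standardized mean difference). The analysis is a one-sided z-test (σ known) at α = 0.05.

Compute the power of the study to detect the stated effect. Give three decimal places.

Power ≈ 0.944

Noncentrality parameter: δ = d·√n = 0.66 × √24 = 3.2333
Critical value for a one-sided test at α = 0.05: z_α = 1.645.
Power = Φ(δ − 1.645) = Φ(1.588) = 0.9439.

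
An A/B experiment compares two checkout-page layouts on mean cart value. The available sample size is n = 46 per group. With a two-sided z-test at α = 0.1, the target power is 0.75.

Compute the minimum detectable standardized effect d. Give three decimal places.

Required noncentrality: δ = z_{0.05} + z_{0.25} = 1.645 + 0.674 = 2.319.
(The second rejection-region term Φ(−δ − z_{α/2}) is negligible and dropped.)
δ = d·√(n/2) ⇒ d = δ/√(n/2) = 2.319/√(46/2) = 0.4836.

d ≈ 0.484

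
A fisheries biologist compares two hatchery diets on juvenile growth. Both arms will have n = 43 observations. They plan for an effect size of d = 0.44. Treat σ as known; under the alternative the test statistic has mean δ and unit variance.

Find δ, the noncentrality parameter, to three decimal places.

δ ≈ 2.040

δ = d·√(n/2) = 0.44 × √(43/2) = 2.0402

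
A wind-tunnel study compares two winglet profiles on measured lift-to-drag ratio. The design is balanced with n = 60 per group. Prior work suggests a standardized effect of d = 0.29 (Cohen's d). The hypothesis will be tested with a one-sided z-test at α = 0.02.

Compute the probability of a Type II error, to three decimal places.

Noncentrality parameter: δ = d·√(n/2) = 0.29 × √(60/2) = 1.5884
Critical value for a one-sided test at α = 0.02: z_α = 2.054.
Power = P(Z > 2.054 − δ) = Φ(-0.465) = 0.3208.
Type II error: β = 1 − power = 1 − 0.3208 = 0.6792.

β ≈ 0.679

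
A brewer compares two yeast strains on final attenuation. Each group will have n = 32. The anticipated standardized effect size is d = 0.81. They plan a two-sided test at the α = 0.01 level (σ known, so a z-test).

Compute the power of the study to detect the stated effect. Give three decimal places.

Power ≈ 0.747

Noncentrality parameter: δ = d·√(n/2) = 0.81 × √(32/2) = 3.2400
Two-sided α = 0.01 → critical value z_{0.005} = 2.576.
Power = Φ(δ − 2.576) + Φ(−δ − 2.576) = Φ(0.664) + Φ(-5.816) = 0.7467 + 0.0000 = 0.7467.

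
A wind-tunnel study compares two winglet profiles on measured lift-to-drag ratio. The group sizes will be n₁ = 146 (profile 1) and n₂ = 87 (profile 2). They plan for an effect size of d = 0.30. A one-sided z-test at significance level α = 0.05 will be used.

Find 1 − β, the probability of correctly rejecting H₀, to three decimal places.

Noncentrality parameter: δ = d / √(1/n₁ + 1/n₂) = 0.30 / √(1/146 + 1/87) = 2.2150
Critical value for a one-sided test at α = 0.05: z_α = 1.645.
Power = P(Z > 1.645 − δ) = Φ(0.570) = 0.7157.

Power ≈ 0.716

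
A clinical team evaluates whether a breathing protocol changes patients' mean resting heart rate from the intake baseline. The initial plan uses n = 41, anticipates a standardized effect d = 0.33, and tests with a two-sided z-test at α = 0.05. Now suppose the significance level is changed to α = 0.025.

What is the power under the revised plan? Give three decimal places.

δ = d·√n = 0.33 × √41 = 2.1130 (unchanged). New critical value: z_{0.0125} = 2.241.
Revised power = Φ(δ − 2.241) + Φ(−δ − 2.241) = Φ(-0.128) + Φ(-4.354) = 0.4489 + 0.0000 = 0.4489.

Power ≈ 0.449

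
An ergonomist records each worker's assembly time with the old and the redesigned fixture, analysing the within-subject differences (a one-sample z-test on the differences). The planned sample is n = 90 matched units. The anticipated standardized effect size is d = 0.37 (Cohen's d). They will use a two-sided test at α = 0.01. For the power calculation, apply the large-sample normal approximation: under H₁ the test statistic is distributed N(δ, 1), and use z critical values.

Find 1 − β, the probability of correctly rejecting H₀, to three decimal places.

Noncentrality parameter: δ = d·√n = 0.37 × √90 = 3.5101
Critical value for a two-sided test at α = 0.01: z_{α/2} = 2.576.
Power = Φ(δ − 2.576) + Φ(−δ − 2.576) = Φ(0.934) + Φ(-6.086) = 0.8249 + 0.0000 = 0.8249.

Power ≈ 0.825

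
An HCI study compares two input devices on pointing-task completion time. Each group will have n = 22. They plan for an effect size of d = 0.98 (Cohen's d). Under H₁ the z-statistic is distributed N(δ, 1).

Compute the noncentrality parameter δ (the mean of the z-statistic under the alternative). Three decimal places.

δ ≈ 3.250

The noncentrality parameter scales effect size by the design's sample-size factor: δ = d·√(n/2) = 0.98 × √(22/2) = 3.2503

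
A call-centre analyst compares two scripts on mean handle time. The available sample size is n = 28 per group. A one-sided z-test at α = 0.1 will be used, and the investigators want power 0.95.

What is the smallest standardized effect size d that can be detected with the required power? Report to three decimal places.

Need Φ(δ − 1.282) = 0.95, so δ = 1.282 + 1.645 = 2.926.
δ = d·√(n/2) ⇒ d = δ/√(n/2) = 2.926/√(28/2) = 0.7821.

d ≈ 0.782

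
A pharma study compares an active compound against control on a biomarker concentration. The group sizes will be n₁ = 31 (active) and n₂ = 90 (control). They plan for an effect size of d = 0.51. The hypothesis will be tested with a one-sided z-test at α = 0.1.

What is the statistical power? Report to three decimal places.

Noncentrality parameter: δ = d / √(1/n₁ + 1/n₂) = 0.51 / √(1/31 + 1/90) = 2.4489
Critical value for a one-sided test at α = 0.1: z_α = 1.282.
Power = Φ(δ − 1.282) = Φ(1.167) = 0.8785.

Power ≈ 0.878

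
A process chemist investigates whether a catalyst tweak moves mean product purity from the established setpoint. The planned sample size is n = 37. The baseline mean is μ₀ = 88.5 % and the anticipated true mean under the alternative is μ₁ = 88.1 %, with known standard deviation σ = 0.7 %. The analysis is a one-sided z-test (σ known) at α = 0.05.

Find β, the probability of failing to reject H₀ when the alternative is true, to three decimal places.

Standardized effect: d = |μ₁ − μ₀| / σ = |88.1 − 88.5| / 0.7 = 0.5714
Noncentrality parameter: δ = d·√n = 0.5714 × √37 = 3.4759
Critical value for a one-sided test at α = 0.05: z_α = 1.645.
Power = P(Z > 1.645 − δ) = Φ(1.831) = 0.9665.
Type II error: β = 1 − power = 1 − 0.9665 = 0.0335.

β ≈ 0.034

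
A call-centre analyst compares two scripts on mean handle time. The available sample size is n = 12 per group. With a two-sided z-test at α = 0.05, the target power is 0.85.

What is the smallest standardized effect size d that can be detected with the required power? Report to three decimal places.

d ≈ 1.223

Required noncentrality: δ = z_{0.025} + z_{0.15} = 1.960 + 1.036 = 2.996.
(Lower-tail contribution to power is negligible for δ > 0.)
δ = d·√(n/2) ⇒ d = δ/√(n/2) = 2.996/√(12/2) = 1.2233.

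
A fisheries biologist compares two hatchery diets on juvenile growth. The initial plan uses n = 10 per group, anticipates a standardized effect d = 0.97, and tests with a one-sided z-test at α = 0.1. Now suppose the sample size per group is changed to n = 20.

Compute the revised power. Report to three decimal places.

Power ≈ 0.963

With n = 20 per group: δ = d·√(n/2) = 0.97 × √(20/2) = 3.0674. Critical value z_{0.1} = 1.282.
Revised power = Φ(δ − 1.282) = Φ(1.786) = 0.9629.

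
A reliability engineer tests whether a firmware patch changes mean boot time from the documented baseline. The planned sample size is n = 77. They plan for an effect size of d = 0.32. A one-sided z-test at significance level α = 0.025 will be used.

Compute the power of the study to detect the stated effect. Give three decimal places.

Noncentrality parameter: δ = d·√n = 0.32 × √77 = 2.8080
Critical value for a one-sided test at α = 0.025: z_α = 1.960.
Power = P(Z > 1.960 − δ) = Φ(0.848) = 0.8018.

Power ≈ 0.802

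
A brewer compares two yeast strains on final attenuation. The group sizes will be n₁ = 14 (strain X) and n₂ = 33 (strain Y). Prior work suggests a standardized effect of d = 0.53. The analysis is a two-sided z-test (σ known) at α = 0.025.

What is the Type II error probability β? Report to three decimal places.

Noncentrality parameter: δ = d / √(1/n₁ + 1/n₂) = 0.53 / √(1/14 + 1/33) = 1.6617
Two-sided α = 0.025 → critical value z_{0.0125} = 2.241.
Power = Φ(δ − 2.241) + Φ(−δ − 2.241) = Φ(-0.580) + Φ(-3.903) = 0.2811 + 0.0000 = 0.2811.
Type II error: β = 1 − power = 1 − 0.2811 = 0.7189.

β ≈ 0.719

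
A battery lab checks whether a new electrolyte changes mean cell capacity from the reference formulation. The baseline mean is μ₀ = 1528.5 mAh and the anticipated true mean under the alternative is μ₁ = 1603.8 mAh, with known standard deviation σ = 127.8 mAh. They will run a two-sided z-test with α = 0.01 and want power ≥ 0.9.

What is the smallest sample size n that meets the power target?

Standardized effect: d = |μ₁ − μ₀| / σ = |1603.8 − 1528.5| / 127.8 = 0.5892
For power 0.9 need Φ(δ − z_{0.005}) = 0.9, so δ = z_{0.005} + z_{0.10} = 2.576 + 1.282 = 3.857.
(The Φ(−δ − z_{α/2}) term is vanishingly small for δ > 0 and is dropped in the standard sample-size formula.)
δ = d·√n ⇒ n = (δ/d)² = (3.857 / 0.5892)² = 42.86.
Rounding up, n = 43.

n = 43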